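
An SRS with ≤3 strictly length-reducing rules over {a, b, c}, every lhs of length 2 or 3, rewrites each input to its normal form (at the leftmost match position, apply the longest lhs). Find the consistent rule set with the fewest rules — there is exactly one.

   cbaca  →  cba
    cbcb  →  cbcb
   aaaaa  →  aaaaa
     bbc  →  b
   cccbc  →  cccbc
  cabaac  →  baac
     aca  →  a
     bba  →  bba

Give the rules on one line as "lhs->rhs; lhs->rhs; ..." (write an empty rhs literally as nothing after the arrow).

  | cbaca => cba
  | cbcb
  | aaaaa
  | bbc => b

bbc->b; ca->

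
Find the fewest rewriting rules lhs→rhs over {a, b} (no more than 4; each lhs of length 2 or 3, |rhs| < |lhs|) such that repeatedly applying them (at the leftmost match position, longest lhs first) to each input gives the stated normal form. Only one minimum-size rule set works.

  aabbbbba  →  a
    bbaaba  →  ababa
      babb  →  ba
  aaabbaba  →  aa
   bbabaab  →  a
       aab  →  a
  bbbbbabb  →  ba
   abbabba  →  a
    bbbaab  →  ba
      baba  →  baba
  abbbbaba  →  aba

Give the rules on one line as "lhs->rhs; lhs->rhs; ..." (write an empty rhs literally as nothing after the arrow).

  | aabbbbba => abbbba => abba => aab => a
  | bbaaba => ababa
  | babb => ba
  | aaabbaba => aababa => aaba => aa

aab->a; bb->; bba->ab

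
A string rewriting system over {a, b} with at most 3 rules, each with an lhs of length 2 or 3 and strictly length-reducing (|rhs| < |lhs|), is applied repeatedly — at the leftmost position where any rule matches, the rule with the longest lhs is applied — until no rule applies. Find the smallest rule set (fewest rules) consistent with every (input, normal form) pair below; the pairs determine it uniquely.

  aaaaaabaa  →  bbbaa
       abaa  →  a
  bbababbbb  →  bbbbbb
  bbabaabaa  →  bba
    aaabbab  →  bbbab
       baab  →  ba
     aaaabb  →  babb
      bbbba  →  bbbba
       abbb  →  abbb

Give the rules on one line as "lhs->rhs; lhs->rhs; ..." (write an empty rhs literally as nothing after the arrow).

aaa->b; aab->a; aba->

  | aaaaaabaa => baaabaa => bbbaa
  | abaa => a
  | bbababbbb => bbbbbb
  | bbabaabaa => bbabaa => bba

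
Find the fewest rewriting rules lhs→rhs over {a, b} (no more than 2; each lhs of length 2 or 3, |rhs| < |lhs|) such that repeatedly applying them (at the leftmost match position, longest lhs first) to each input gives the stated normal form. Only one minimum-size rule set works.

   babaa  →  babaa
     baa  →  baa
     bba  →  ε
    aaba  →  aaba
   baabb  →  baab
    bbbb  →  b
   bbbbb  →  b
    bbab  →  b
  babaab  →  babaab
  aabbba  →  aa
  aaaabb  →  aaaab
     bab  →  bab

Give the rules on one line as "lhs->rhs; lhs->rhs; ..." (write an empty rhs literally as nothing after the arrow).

  | babaa
  | baa
  | bba => ε
  | aaba

bb->b; bba->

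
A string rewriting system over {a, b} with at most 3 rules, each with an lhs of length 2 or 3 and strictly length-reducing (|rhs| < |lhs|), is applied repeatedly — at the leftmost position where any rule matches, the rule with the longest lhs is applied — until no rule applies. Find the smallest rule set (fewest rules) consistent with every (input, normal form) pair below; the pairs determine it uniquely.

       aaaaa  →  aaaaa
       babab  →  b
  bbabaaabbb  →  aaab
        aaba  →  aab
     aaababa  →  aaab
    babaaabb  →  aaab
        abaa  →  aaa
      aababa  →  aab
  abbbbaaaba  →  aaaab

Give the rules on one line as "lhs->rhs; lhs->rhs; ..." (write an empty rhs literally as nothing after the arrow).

  | aaaaa
  | babab => bbab => bab => bb => b
  | bbabaaabbb => babaaabbb => bbaaabbb => baaabbb => aaabbb => aaabb => aaab
  | aaba => aab

ba->b; baa->aa; bb->b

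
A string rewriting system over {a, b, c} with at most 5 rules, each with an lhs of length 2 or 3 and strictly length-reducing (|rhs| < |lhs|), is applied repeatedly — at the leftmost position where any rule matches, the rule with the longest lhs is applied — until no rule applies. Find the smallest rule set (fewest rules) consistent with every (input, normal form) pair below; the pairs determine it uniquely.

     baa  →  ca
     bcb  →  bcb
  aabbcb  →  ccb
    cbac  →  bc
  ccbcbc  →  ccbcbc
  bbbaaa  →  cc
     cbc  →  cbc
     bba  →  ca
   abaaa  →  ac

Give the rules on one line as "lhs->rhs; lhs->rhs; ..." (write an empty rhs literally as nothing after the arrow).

aa->; ba->c; bb->c; ccc->bc

  | baa => ca
  | bcb
  | aabbcb => bbcb => ccb
  | cbac => ccc => bc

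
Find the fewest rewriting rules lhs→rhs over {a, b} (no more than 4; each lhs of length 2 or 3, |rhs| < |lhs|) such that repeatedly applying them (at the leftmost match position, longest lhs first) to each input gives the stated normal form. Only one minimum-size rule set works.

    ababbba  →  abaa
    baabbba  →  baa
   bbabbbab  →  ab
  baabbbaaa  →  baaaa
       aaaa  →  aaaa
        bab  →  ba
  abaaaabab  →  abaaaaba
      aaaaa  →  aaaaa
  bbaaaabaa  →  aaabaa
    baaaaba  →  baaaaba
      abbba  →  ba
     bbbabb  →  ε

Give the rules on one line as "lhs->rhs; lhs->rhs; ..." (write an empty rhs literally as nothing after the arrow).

abb->; bab->ba; bba->; bbb->

  | ababbba => ababba => ababa => abaa
  | baabbba => baba => baa
  | bbabbbab => bbbab => ab
  | baabbbaaa => babaaa => baaaa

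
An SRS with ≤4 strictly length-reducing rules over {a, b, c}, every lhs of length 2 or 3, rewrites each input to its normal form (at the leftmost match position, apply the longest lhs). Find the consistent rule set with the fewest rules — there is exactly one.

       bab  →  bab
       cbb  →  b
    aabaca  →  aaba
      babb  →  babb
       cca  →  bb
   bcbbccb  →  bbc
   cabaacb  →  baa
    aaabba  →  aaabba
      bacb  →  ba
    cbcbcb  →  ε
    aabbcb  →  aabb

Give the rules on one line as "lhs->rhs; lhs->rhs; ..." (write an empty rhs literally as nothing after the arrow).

ca->; cb->; cca->bb

  | bab
  | cbb => b
  | aabaca => aaba
  | babb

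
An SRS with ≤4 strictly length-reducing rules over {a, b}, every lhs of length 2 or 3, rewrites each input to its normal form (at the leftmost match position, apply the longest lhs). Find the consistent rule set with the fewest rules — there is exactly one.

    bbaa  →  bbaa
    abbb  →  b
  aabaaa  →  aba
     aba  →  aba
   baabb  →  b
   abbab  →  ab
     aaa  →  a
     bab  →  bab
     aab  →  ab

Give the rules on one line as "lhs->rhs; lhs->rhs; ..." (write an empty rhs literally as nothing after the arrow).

  | bbaa
  | abbb => b
  | aabaaa => abaaa => aba
  | aba

aaa->a; aab->ab; abb->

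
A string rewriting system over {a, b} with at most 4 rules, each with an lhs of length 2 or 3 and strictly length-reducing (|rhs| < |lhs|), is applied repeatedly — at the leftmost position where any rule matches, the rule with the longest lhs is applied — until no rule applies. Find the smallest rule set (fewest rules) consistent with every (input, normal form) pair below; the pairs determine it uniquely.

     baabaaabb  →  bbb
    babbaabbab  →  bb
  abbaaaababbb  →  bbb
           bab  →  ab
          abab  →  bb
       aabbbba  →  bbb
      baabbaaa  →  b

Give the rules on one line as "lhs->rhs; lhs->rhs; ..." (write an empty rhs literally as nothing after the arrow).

aa->b; ba->a; bba->

  | baabaaabb => aabaaabb => bbaaabb => aabb => bbb
  | babbaabbab => abbaabbab => aabbab => bbbab => bb
  | abbaaaababbb => aaaababbb => baababbb => aababbb => bbabbb => bbb
  | bab => ab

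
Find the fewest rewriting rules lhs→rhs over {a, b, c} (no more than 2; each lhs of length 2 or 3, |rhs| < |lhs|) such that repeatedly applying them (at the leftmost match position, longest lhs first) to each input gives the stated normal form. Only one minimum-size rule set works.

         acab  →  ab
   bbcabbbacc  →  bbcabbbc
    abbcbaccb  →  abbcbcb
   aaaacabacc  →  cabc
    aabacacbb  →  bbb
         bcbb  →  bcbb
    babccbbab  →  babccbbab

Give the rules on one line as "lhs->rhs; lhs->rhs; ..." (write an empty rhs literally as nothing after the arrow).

  | acab => ab
  | bbcabbbacc => bbcabbbc
  | abbcbaccb => abbcbcb
  | aaaacabacc => aacabacc => cabacc => cabc

aa->; ac->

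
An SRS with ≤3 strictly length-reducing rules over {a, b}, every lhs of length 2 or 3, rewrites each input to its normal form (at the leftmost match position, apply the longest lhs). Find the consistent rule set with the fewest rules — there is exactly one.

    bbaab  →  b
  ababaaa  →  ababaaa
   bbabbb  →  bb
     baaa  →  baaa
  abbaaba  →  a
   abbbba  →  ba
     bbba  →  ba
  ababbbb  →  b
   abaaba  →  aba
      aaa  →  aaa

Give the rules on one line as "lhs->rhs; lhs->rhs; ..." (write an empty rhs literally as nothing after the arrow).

aab->; abb->; bba->ba

  | bbaab => baab => b
  | ababaaa
  | bbabbb => babbb => bb
  | baaa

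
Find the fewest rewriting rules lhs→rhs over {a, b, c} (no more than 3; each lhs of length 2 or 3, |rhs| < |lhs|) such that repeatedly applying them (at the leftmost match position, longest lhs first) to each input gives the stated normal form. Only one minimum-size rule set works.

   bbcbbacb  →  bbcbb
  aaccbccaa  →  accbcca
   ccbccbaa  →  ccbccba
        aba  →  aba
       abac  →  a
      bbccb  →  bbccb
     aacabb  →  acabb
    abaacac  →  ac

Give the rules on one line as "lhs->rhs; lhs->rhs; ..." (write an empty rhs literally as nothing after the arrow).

aa->a; bac->

  | bbcbbacb => bbcbb
  | aaccbccaa => accbccaa => accbcca
  | ccbccbaa => ccbccba
  | aba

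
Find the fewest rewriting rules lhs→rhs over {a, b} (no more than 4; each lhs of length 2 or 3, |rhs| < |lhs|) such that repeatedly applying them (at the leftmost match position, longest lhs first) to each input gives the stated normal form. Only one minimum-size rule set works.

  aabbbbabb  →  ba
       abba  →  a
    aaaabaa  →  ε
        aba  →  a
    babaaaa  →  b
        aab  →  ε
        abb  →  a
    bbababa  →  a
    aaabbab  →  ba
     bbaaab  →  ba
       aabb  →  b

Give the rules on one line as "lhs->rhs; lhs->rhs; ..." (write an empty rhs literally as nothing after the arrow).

  | aabbbbabb => bbbbbabb => bbbabb => babb => bab => ba
  | abba => aba => a
  | aaaabaa => baabaa => bbbaa => baa => bb => ε
  | aba => a

aa->b; ab->a; aba->a; bb->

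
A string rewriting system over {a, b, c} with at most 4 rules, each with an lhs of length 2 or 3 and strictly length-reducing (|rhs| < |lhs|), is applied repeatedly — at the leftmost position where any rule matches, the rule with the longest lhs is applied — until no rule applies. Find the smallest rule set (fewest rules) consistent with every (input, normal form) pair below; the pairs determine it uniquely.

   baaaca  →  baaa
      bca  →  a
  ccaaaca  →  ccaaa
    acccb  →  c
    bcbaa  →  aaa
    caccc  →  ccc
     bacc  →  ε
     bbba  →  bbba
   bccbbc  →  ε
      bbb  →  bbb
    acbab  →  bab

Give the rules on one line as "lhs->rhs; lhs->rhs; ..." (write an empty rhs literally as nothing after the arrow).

ac->; bc->; bcb->a; cb->

  | baaaca => baaa
  | bca => a
  | ccaaaca => ccaaa
  | acccb => ccb => c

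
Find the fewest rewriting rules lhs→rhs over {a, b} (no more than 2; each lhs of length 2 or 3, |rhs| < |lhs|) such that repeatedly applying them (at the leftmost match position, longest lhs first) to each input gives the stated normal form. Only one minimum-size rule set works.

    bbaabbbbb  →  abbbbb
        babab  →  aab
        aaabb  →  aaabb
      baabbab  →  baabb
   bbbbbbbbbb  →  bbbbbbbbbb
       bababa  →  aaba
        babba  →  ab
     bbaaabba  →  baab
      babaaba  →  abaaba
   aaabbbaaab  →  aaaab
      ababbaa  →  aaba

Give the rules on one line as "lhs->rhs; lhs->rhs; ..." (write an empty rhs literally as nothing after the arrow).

bab->ab; bba->b

  | bbaabbbbb => babbbbb => abbbbb
  | babab => abab => aab
  | aaabb
  | baabbab => baabb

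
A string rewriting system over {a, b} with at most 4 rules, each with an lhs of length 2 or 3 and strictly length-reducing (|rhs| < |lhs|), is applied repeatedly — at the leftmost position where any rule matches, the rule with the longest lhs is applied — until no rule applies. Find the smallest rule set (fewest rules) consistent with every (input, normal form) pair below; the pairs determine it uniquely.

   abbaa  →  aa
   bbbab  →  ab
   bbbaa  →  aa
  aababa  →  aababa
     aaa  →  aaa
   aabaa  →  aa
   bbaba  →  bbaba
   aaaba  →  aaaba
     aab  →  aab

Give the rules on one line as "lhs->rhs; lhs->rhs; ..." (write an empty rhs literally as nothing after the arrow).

  | abbaa => aa
  | bbbab => ab
  | bbbaa => aa
  | aababa

abb->; baa->; bbb->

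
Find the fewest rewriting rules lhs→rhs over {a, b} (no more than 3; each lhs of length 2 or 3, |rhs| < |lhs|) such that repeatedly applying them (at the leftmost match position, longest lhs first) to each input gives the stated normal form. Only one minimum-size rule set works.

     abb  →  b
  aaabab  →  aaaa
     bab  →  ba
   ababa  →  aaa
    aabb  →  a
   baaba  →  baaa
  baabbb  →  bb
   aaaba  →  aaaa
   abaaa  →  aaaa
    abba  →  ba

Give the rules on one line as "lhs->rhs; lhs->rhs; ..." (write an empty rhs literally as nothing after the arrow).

  | abb => b
  | aaabab => aaaab => aaaa
  | bab => ba
  | ababa => aaba => aaa

ab->a; abb->b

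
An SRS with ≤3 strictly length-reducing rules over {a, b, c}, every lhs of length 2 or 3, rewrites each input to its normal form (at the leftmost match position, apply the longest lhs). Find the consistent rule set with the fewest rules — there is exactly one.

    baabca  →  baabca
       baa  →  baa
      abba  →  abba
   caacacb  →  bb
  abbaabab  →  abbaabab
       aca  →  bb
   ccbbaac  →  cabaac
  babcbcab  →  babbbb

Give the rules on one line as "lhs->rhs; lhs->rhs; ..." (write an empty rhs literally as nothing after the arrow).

aca->bb; caa->b; cb->a

  | baabca
  | baa
  | abba
  | caacacb => bcacb => bcaa => bb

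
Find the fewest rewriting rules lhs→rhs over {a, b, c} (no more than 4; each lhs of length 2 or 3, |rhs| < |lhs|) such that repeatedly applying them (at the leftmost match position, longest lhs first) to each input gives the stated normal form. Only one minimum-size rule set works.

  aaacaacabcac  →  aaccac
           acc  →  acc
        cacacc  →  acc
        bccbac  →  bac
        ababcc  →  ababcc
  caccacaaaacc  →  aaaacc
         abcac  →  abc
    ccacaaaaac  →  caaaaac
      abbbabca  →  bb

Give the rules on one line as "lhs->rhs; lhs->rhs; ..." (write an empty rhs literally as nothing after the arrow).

aca->b; bbb->c; bca->b; cb->a

  | aaacaacabcac => aabacabcac => aabbbcac => aaccac
  | acc
  | cacacc => cbcc => acc
  | bccbac => bcaac => bac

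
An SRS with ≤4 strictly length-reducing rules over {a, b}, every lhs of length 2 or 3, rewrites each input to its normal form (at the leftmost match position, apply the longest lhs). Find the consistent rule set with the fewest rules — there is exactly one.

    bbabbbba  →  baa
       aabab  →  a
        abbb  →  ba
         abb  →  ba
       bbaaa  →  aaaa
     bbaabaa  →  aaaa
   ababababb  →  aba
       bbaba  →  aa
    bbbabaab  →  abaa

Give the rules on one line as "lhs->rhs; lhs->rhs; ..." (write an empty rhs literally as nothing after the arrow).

aab->a; abb->ba; bab->ba; bb->a

  | bbabbbba => aabbbba => abbba => baba => baa
  | aabab => aab => a
  | abbb => bab => ba
  | abb => ba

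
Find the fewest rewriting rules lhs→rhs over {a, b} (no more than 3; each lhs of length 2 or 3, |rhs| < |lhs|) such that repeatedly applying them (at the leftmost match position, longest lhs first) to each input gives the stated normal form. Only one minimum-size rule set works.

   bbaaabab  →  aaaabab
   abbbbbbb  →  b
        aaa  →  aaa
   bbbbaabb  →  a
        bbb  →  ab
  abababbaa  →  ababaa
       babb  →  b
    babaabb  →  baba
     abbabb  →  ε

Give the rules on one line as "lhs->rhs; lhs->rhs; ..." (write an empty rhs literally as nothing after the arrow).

abb->; bb->a

  | bbaaabab => aaaabab
  | abbbbbbb => bbbbb => abbb => b
  | aaa
  | bbbbaabb => abbaabb => aabb => a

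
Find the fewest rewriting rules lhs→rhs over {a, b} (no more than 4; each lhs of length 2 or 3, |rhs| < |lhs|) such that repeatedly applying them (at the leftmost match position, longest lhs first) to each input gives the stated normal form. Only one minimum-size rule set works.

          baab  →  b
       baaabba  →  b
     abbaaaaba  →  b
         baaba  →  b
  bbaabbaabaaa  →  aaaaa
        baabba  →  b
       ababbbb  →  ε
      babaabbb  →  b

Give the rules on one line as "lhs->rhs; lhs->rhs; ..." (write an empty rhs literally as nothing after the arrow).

ab->; ba->b; bab->ba; bb->a

  | baab => bab => ba => b
  | baaabba => baabba => babba => baba => baa => ba => b
  | abbaaaaba => baaaaba => baaaba => baaba => baba => baa => ba => b
  | baaba => baba => baa => ba => b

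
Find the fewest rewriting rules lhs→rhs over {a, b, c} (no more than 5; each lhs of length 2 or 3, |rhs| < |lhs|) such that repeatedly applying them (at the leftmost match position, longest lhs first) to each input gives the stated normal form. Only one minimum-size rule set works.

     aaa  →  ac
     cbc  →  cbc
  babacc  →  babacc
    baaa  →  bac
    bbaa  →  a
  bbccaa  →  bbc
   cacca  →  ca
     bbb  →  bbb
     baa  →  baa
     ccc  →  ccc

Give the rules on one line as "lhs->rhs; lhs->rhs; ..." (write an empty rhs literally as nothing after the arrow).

  | aaa => ac
  | cbc
  | babacc
  | baaa => bac

aaa->ac; bba->; caa->; cac->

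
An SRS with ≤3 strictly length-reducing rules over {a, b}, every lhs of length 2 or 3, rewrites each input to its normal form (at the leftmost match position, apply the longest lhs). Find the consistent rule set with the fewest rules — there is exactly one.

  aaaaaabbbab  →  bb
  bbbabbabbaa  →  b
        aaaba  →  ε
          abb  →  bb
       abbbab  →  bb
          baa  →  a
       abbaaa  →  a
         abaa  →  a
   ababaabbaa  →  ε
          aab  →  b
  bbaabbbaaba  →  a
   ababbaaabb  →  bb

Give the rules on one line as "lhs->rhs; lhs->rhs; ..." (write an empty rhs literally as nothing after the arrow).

ab->b; ba->; bab->

  | aaaaaabbbab => aaaaabbbab => aaaabbbab => aaabbbab => aabbbab => abbbab => bbbab => bb
  | bbbabbabbaa => bbbabbaa => bbbaa => bba => b
  | aaaba => aaba => aba => ba => ε
  | abb => bb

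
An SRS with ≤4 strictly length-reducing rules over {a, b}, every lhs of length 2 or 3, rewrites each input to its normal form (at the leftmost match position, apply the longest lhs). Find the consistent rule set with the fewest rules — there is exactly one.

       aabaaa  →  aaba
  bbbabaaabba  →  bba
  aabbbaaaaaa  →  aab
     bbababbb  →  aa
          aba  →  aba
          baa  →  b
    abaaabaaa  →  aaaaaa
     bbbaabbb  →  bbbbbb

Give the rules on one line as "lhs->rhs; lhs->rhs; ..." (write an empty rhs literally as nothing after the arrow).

abb->a; baa->b; bab->aa

  | aabaaa => aaba
  | bbbabaaabba => bbaaaaabba => bbaaabba => bbabba => baaba => bba
  | aabbbaaaaaa => aabaaaaaa => aabaaaa => aabaa => aab
  | bbababbb => baaabbb => babbb => aabb => aa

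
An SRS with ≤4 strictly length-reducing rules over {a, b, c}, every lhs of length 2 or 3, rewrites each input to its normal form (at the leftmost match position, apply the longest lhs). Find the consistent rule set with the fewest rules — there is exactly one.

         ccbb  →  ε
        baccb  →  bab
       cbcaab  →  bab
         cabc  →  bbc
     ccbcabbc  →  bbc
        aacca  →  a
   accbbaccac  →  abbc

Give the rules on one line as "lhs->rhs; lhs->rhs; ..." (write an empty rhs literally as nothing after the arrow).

ac->a; aca->; ca->b; cb->

  | ccbb => cb => ε
  | baccb => bacb => bab
  | cbcaab => caab => bab
  | cabc => bbc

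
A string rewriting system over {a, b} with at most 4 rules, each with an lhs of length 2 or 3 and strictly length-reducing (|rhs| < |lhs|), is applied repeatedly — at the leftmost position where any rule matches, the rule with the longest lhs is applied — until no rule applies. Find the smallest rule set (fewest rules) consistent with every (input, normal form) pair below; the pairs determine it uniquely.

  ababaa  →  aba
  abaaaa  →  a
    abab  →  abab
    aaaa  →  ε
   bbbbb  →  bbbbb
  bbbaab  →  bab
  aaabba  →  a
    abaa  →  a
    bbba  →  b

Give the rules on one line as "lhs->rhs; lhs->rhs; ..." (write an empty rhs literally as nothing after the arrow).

  | ababaa => aba
  | abaaaa => aaa => a
  | abab
  | aaaa => aa => ε

aa->; baa->; bba->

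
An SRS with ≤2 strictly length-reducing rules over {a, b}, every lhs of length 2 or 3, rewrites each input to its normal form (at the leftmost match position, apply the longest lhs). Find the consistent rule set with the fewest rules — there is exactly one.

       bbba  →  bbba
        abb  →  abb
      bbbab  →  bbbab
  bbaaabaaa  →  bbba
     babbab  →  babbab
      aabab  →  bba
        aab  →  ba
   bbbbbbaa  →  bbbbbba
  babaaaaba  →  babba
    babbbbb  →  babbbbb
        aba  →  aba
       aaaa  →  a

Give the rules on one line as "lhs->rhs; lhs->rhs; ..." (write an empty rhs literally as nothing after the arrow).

aa->a; aab->ba

  | bbba
  | abb
  | bbbab
  | bbaaabaaa => bbaabaaa => bbbaaaa => bbbaaa => bbbaa => bbba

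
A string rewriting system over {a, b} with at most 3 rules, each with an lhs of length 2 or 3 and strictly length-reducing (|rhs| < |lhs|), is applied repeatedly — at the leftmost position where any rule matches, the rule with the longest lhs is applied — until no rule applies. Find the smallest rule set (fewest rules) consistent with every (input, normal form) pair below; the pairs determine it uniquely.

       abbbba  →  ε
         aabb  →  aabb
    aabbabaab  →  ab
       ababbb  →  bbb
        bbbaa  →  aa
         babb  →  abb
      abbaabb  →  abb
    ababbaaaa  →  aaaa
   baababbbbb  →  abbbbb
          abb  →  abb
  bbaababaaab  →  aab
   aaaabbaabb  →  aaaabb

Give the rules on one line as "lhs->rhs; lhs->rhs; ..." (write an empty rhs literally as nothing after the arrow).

aba->; ba->a

  | abbbba => abbba => abba => aba => ε
  | aabb
  | aabbabaab => aababaab => abaab => ab
  | ababbb => bbb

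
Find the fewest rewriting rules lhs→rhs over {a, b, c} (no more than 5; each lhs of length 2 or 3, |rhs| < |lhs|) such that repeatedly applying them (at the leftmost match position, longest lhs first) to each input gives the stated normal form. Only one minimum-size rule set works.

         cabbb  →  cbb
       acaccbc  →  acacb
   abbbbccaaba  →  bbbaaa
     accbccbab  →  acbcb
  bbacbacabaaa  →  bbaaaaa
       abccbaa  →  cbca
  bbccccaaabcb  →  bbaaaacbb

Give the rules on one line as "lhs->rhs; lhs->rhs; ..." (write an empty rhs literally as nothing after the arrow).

ab->; abc->cb; cba->c; cc->a

  | cabbb => cbb
  | acaccbc => acaabc => acacb
  | abbbbccaaba => bbbccaaba => bbbaaaba => bbbaaa
  | accbccbab => aabccbab => acbcbab => acbcb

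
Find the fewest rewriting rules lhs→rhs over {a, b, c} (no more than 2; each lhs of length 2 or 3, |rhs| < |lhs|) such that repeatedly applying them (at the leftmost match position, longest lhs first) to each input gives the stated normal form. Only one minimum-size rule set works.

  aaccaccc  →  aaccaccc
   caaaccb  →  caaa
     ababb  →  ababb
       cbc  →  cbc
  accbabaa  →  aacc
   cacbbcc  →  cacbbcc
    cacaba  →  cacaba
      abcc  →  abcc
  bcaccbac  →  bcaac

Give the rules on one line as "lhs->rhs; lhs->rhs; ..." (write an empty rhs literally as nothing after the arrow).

baa->cc; ccb->

  | aaccaccc
  | caaaccb => caaa
  | ababb
  | cbc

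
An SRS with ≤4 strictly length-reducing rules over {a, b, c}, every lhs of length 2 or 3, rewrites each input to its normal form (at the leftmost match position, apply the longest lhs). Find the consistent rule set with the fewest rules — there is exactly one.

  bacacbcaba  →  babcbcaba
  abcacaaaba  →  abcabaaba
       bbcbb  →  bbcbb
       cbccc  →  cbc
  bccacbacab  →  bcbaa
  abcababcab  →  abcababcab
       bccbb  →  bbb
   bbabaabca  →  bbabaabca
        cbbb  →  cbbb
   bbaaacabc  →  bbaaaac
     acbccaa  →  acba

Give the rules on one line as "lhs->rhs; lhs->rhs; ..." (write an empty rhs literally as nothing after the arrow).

abb->aa; aca->ab; cc->; cca->

  | bacacbcaba => babcbcaba
  | abcacaaaba => abcabaaba
  | bbcbb
  | cbccc => cbc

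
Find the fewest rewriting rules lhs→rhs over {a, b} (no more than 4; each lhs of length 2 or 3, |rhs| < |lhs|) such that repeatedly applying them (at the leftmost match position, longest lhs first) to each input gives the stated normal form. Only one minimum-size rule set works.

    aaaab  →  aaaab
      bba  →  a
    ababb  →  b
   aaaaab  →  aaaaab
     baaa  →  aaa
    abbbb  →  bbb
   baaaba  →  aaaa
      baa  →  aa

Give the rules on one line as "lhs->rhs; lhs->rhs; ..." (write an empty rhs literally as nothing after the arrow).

  | aaaab
  | bba => ba => a
  | ababb => abb => b
  | aaaaab

abb->b; ba->a; bab->b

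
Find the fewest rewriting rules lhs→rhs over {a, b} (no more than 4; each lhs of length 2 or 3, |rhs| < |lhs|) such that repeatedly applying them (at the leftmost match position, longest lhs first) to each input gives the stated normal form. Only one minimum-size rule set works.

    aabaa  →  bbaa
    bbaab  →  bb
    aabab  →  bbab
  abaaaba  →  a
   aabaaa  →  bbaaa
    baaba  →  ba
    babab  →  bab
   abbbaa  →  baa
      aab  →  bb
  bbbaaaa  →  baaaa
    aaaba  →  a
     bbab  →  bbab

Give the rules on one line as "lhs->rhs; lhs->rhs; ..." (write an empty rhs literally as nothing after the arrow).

aab->bb; aba->a; abb->; bbb->b

  | aabaa => bbaa
  | bbaab => bbbb => bb
  | aabab => bbab
  | abaaaba => aaaba => abba => a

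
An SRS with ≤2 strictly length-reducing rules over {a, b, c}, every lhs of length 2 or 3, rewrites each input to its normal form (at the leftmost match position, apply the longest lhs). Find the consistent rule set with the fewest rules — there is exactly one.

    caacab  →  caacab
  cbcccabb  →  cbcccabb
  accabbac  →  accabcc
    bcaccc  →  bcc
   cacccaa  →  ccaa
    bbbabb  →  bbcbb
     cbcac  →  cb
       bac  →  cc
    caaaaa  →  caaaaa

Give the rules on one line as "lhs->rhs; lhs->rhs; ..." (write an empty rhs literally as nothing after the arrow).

  | caacab
  | cbcccabb
  | accabbac => accabcc
  | bcaccc => bcc

ba->c; cac->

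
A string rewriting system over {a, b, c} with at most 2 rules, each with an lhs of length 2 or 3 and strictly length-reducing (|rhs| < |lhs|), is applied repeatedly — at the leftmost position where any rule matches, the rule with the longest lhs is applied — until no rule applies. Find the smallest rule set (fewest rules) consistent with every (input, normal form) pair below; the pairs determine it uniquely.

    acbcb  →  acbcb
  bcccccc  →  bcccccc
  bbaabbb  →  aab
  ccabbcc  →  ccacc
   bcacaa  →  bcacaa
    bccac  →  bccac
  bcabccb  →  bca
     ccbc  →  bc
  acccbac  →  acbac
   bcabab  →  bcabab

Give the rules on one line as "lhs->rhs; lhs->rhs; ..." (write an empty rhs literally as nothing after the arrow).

bb->; ccb->b

  | acbcb
  | bcccccc
  | bbaabbb => aabbb => aab
  | ccabbcc => ccacc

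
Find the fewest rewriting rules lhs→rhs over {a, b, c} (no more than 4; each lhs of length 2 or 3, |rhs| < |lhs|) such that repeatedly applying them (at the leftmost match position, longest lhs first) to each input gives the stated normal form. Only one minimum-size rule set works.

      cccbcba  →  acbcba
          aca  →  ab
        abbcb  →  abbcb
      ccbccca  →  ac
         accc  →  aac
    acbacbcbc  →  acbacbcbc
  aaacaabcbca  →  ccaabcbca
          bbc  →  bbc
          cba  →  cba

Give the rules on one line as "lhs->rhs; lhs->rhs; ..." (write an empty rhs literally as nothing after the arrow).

aaa->c; aca->ab; bab->c; ccc->ac

  | cccbcba => acbcba
  | aca => ab
  | abbcb
  | ccbccca => ccbaca => ccbab => ccc => ac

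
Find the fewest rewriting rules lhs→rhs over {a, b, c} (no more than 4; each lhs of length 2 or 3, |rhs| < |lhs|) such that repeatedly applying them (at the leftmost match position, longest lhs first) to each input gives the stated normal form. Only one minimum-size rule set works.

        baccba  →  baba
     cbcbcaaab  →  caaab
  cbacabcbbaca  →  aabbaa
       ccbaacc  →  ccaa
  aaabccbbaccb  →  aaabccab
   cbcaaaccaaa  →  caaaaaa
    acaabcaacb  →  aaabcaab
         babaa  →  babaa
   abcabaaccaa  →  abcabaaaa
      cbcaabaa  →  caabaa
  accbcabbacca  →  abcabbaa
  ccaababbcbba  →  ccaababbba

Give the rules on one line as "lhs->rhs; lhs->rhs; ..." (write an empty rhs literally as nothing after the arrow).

  | baccba => bacba => baba
  | cbcbcaaab => cbcaaab => caaab
  | cbacabcbbaca => acabcbbaca => aabcbbaca => aabbaca => aabbaa
  | ccbaacc => ccaacc => ccaac => ccaa

ac->a; cb->; ccb->cc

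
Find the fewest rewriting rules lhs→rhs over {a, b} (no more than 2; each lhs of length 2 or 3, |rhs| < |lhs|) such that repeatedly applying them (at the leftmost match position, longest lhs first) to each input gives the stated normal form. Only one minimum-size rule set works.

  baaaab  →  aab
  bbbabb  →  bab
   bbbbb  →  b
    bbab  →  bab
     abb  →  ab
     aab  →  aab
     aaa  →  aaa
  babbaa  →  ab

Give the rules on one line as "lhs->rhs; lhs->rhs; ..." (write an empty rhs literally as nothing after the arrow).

baa->ab; bb->b

  | baaaab => abaab => aabb => aab
  | bbbabb => bbabb => babb => bab
  | bbbbb => bbbb => bbb => bb => b
  | bbab => bab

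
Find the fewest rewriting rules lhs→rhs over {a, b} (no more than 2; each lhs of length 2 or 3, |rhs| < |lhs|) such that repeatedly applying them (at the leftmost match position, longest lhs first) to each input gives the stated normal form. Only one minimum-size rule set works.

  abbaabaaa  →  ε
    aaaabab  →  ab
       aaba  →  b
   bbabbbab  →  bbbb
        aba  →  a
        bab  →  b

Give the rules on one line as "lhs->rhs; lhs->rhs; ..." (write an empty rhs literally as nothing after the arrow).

  | abbaabaaa => ababaaa => abaaa => aaa => ba => ε
  | aaaabab => baabab => abab => ab
  | aaba => bba => b
  | bbabbbab => bbbbab => bbbb

aa->b; ba->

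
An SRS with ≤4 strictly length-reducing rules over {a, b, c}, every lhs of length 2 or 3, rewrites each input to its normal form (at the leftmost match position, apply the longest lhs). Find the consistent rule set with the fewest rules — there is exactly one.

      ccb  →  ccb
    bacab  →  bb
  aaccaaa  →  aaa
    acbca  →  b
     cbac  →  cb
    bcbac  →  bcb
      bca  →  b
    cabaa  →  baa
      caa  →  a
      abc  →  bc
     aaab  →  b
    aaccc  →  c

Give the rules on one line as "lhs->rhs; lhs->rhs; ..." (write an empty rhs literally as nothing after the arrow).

  | ccb
  | bacab => bab => bb
  | aaccaaa => acaaa => aaa
  | acbca => bca => b

ab->b; ac->; ca->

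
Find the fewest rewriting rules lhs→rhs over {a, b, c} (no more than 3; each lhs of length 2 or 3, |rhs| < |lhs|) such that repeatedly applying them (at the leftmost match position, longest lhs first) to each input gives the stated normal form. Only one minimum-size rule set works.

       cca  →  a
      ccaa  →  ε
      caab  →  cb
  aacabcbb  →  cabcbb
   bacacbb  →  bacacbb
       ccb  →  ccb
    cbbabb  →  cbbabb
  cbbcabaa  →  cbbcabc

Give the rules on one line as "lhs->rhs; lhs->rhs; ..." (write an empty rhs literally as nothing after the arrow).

  | cca => a
  | ccaa => aa => ε
  | caab => cb
  | aacabcbb => cabcbb

aa->; baa->bc; cca->a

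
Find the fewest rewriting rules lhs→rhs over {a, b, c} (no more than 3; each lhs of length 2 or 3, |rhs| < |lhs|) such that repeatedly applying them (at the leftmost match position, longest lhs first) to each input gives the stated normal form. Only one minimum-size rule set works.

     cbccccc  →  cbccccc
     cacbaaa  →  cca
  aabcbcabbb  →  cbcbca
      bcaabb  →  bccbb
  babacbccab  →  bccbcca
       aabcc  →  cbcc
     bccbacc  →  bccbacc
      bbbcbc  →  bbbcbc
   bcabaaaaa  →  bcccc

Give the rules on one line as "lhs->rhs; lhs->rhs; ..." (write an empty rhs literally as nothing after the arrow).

  | cbccccc
  | cacbaaa => caaa => cca
  | aabcbcabbb => cbcbcabbb => cbcbcabb => cbcbcab => cbcbca
  | bcaabb => bccbb

aa->c; ab->a; acb->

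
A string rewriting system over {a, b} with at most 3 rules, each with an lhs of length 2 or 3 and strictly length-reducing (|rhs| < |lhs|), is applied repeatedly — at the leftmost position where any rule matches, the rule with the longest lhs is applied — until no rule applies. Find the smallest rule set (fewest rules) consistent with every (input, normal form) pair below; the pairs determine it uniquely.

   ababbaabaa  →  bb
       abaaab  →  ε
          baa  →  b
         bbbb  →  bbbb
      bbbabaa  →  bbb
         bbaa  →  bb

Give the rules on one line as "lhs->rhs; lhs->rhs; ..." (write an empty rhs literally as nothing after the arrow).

aa->; ab->

  | ababbaabaa => abbaabaa => baabaa => bbaa => bb
  | abaaab => aaab => ab => ε
  | baa => b
  | bbbb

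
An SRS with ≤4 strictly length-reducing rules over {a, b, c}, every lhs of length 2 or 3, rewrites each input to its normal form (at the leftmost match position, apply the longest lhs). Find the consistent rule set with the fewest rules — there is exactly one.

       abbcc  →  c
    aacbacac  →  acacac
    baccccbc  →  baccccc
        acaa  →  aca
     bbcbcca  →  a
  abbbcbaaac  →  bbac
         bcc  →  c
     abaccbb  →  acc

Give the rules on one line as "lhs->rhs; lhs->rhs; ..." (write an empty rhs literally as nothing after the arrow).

  | abbcc => bcc => c
  | aacbacac => acbacac => acacac
  | baccccbc => baccccc
  | acaa => aca

aa->a; ab->; bc->; cb->c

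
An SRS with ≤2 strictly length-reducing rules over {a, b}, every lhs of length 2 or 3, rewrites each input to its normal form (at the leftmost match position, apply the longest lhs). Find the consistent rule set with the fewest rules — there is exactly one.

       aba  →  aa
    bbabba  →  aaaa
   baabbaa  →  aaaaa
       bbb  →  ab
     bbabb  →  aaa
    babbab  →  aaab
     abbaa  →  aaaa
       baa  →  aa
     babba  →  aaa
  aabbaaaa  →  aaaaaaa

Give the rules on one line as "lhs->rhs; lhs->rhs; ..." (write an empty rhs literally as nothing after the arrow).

ba->a; bb->a

  | aba => aa
  | bbabba => aabba => aaaa
  | baabbaa => aabbaa => aaaaa
  | bbb => ab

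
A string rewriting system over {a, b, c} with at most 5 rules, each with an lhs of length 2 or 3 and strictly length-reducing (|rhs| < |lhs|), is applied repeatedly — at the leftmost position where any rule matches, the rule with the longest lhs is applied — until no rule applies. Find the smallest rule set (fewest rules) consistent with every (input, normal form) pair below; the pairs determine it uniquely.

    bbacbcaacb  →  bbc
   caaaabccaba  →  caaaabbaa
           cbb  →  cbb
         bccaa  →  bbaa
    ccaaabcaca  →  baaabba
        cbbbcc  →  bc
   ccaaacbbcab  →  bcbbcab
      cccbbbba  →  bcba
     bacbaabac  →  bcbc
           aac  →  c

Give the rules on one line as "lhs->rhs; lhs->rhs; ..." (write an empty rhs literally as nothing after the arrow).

aba->aa; ac->c; bbb->; cc->b

  | bbacbcaacb => bbcbcaacb => bbcbcacb => bbcbccb => bbcbbb => bbc
  | caaaabccaba => caaaabbaba => caaaabbaa
  | cbb
  | bccaa => bbaa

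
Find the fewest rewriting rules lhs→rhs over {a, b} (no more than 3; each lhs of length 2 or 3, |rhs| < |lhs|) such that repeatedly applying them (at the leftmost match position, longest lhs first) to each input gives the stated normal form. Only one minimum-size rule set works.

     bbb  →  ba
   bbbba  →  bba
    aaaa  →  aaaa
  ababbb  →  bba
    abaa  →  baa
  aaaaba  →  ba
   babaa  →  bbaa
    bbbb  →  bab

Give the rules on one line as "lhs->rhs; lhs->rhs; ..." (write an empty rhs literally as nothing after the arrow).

  | bbb => ba
  | bbbba => baba => bba
  | aaaa
  | ababbb => babbb => baba => bba

aba->ba; bbb->ba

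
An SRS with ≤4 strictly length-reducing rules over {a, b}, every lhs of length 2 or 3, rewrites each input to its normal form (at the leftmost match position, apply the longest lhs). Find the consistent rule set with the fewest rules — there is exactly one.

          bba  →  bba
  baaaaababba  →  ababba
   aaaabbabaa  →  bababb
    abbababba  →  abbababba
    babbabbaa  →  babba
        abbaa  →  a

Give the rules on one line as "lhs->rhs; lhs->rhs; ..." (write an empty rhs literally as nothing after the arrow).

aa->b; aab->a; bbb->

  | bba
  | baaaaababba => bbaaababba => bbbababba => ababba
  | aaaabbabaa => baabbabaa => bababaa => bababb
  | abbababba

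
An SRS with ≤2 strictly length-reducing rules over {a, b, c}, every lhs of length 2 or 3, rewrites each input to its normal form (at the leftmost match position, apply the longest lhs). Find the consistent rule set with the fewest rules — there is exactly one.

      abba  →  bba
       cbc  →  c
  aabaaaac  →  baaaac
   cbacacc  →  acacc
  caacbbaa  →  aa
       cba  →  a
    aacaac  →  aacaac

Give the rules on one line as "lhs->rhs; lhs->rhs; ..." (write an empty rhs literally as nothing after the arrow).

ab->b; cb->

  | abba => bba
  | cbc => c
  | aabaaaac => abaaaac => baaaac
  | cbacacc => acacc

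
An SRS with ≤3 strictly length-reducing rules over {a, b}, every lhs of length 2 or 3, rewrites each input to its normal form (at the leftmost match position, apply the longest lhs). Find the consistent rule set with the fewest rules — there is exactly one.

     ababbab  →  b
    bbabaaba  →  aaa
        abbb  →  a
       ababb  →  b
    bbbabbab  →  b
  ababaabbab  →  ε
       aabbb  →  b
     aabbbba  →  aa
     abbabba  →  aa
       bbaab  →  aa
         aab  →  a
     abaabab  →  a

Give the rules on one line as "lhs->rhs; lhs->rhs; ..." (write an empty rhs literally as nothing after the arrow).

ab->; bb->a

  | ababbab => abbab => bab => b
  | bbabaaba => aabaaba => aaaba => aaa
  | abbb => bb => a
  | ababb => abb => b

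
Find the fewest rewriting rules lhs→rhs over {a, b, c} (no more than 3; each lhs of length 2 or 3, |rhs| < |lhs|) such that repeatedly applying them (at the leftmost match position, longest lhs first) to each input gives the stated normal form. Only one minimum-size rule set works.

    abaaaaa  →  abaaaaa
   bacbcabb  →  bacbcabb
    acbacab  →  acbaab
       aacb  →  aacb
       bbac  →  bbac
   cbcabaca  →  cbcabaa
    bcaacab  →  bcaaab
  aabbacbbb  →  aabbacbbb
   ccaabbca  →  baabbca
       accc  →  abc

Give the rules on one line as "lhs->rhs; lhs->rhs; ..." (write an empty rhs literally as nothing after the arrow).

aca->aa; cc->b

  | abaaaaa
  | bacbcabb
  | acbacab => acbaab
  | aacb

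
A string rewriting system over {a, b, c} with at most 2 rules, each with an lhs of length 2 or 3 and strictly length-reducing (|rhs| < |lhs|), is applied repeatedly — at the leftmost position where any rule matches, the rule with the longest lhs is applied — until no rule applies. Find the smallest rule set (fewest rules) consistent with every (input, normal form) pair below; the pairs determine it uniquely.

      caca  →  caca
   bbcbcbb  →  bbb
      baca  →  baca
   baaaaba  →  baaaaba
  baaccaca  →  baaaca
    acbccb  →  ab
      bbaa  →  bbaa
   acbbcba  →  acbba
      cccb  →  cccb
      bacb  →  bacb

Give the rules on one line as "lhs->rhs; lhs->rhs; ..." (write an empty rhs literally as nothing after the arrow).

acc->a; bc->

  | caca
  | bbcbcbb => bbcbb => bbb
  | baca
  | baaaaba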